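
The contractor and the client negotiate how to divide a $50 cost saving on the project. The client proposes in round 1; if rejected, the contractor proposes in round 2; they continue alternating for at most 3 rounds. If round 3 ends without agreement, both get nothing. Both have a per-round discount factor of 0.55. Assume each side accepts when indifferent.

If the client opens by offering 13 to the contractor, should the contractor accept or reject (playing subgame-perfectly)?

Round 3 (the client proposes): the contractor will accept anything ≥ 0, so the client offers 0 and keeps 50.
Round 2 (the contractor proposes): the client can get 50 next round, worth 0.55 × 50 = 27.5 now. The contractor offers 27.5 and keeps 50 − 27.5 = 22.5.
So by rejecting in round 1, the contractor gets 22.5 next round, worth 0.55 × 22.5 = 12.375 now.
Offer 13 ≥ 12.375, so the contractor accepts.

Accept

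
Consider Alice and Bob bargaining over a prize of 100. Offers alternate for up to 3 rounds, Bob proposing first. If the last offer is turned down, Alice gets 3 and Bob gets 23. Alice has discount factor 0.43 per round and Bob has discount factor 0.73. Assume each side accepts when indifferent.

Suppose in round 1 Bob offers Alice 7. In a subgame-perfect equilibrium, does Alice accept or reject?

Reject

Work out Alice's continuation value if the offer is rejected.
Round 3 (Bob proposes): Alice gets 3 if talks fail, so Bob offers 3 and keeps 97.
Round 2 (Alice proposes): Bob can get 97 next round, worth 0.73 × 97 = 70.81 now, so Alice offers 70.81, keeping 29.19.
So by rejecting in round 1, Alice gets 29.19 next round, worth 0.43 × 29.19 = 12.5517 now.
Offer 7 < 12.5517, so Alice rejects.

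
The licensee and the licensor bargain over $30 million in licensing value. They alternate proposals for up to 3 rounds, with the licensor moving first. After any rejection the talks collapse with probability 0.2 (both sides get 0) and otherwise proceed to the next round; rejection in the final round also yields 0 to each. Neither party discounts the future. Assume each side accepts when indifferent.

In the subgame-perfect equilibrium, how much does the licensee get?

By backward induction:
Round 3 (the licensor proposes): the licensee will accept anything ≥ 0, so the licensor offers 0 and keeps 30.
Round 2 (the licensee proposes): rejecting gives the licensor an expected 0.8 × 30 = 24, so the licensee offers 24, keeping 6.
Round 1 (the licensor proposes): rejecting gives the licensee an expected 0.8 × 6 = 4.8. The licensor offers 4.8 and keeps 30 − 4.8 = 25.2.

4.8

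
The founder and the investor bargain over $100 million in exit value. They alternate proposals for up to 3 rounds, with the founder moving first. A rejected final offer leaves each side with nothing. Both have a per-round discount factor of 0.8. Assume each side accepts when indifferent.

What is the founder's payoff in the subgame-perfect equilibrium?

84

Work backward from the last round.
Round 3 (the founder proposes): rejection yields 0 for the investor; the founder offers 0 and keeps 100.
Round 2 (the investor proposes): the founder can get 100 next round, worth 0.8 × 100 = 80 now, so the investor offers 80, keeping 20.
Round 1 (the founder proposes): the investor can get 20 next round, worth 0.8 × 20 = 16 now, so the founder offers 16, keeping 84.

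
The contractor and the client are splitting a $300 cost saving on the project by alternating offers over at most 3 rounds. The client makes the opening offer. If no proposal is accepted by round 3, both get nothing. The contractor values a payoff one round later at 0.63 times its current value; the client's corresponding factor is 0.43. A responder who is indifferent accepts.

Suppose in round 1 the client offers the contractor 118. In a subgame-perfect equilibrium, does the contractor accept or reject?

Accept

Round 3 (the client proposes): the contractor will accept anything ≥ 0, so the client offers 0 and keeps 300.
Round 2 (the contractor proposes): the client can get 300 next round, worth 0.43 × 300 = 129 now, so the contractor offers 129, keeping 171.
So by rejecting in round 1, the contractor gets 171 next round, worth 0.63 × 171 = 107.73 now.
Offer 118 ≥ 107.73, so the contractor accepts.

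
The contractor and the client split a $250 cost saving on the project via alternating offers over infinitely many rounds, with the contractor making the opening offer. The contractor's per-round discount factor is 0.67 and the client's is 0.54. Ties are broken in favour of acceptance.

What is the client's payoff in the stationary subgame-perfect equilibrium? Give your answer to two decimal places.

69.81

Let x be the contractor's share when the contractor proposes and y be the client's share when the client proposes.
The client accepts iff offered ≥ 0.54·y, so x = 250 − 0.54y. Symmetrically y = 250 − 0.67x.
Substituting: x = 250 − 0.54(250 − 0.67x), giving x(1 − 0.67·0.54) = 250(1 − 0.54).
So x = 250 × 0.46 / 0.6382 ≈ 180.1943, and the client receives 250 − x ≈ 69.8057.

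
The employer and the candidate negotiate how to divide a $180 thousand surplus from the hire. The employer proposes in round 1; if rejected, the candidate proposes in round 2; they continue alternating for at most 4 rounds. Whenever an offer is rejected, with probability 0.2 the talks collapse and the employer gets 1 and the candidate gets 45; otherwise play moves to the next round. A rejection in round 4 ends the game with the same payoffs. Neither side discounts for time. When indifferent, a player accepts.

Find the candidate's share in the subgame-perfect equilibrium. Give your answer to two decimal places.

Round 4 (the candidate proposes): the employer gets 1 if talks fail, so the candidate offers 1 and keeps 179.
Round 3 (the employer proposes): rejecting gives the candidate an expected 0.8 × 179 + 0.2 × 45 = 152.2. The employer offers 152.2 and keeps 180 − 152.2 = 27.8.
Round 2 (the candidate proposes): rejecting gives the employer an expected 0.8 × 27.8 + 0.2 × 1 = 22.44; the candidate offers that and keeps 157.56.
Round 1 (the employer proposes): rejecting gives the candidate an expected 0.8 × 157.56 + 0.2 × 45 = 135.048; the employer offers that and keeps 44.952.

135.05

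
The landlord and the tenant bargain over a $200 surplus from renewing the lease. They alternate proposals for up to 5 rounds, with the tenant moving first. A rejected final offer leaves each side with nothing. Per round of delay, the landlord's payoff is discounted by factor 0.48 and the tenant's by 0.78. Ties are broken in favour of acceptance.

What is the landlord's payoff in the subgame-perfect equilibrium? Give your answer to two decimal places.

29.03

By backward induction:
Round 5 (the tenant proposes): the landlord will accept anything ≥ 0, so the tenant offers 0 and keeps 200.
Round 4 (the landlord proposes): the tenant can get 200 next round, worth 0.78 × 200 = 156 now; the landlord offers that and keeps 44.
Round 3 (the tenant proposes): the landlord can get 44 next round, worth 0.48 × 44 = 21.12 now. The tenant offers 21.12 and keeps 200 − 21.12 = 178.88.
Round 2 (the landlord proposes): the tenant can get 178.88 next round, worth 0.78 × 178.88 = 139.5264 now, so the landlord offers 139.5264, keeping 60.4736.
Round 1 (the tenant proposes): the landlord can get 60.4736 next round, worth 0.48 × 60.4736 = 29.027328 now, so the tenant offers 29.027328, keeping 170.972672.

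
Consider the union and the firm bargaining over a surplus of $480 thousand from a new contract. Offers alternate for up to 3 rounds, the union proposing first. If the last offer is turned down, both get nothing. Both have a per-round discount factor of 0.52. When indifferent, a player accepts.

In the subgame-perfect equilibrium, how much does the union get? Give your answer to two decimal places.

360.19

By backward induction:
Round 3 (the union proposes): the firm will accept anything ≥ 0, so the union offers 0 and keeps 480.
Round 2 (the firm proposes): the union can get 480 next round, worth 0.52 × 480 = 249.6 now. The firm offers 249.6 and keeps 480 − 249.6 = 230.4.
Round 1 (the union proposes): the firm can get 230.4 next round, worth 0.52 × 230.4 = 119.808 now. The union offers 119.808 and keeps 480 − 119.808 = 360.192.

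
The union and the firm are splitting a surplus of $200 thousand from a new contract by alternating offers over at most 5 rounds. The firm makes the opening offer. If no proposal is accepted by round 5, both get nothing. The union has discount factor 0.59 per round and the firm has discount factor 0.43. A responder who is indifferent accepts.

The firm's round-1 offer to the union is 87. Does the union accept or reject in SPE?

Round 5 (the firm proposes): the union will accept anything ≥ 0, so the firm offers 0 and keeps 200.
Round 4 (the union proposes): the firm can get 200 next round, worth 0.43 × 200 = 86 now. The union offers 86 and keeps 200 − 86 = 114.
Round 3 (the firm proposes): the union can get 114 next round, worth 0.59 × 114 = 67.26 now; the firm offers that and keeps 132.74.
Round 2 (the union proposes): the firm can get 132.74 next round, worth 0.43 × 132.74 = 57.0782 now. The union offers 57.0782 and keeps 200 − 57.0782 = 142.9218.
So by rejecting in round 1, the union gets 142.9218 next round, worth 0.59 × 142.9218 = 84.323862 now.
Offer 87 ≥ 84.323862, so the union accepts.

Accept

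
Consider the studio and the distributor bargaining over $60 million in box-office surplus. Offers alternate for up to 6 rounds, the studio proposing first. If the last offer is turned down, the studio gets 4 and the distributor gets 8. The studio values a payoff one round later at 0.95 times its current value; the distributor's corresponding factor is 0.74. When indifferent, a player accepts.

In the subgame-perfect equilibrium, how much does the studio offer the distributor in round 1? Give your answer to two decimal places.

Solve by backward induction from round 6.
Round 6 (the distributor proposes): the studio gets 4 if talks fail, so the distributor offers 4 and keeps 56.
Round 5 (the studio proposes): the distributor can get 56 next round, worth 0.74 × 56 = 41.44 now. The studio offers 41.44 and keeps 60 − 41.44 = 18.56.
Round 4 (the distributor proposes): the studio can get 18.56 next round, worth 0.95 × 18.56 = 17.632 now; the distributor offers that and keeps 42.368.
Round 3 (the studio proposes): the distributor can get 42.368 next round, worth 0.74 × 42.368 = 31.35232 now; the studio offers that and keeps 28.64768.
Round 2 (the distributor proposes): the studio can get 28.64768 next round, worth 0.95 × 28.64768 = 27.215296 now; the distributor offers that and keeps 32.784704.
Round 1 (the studio proposes): the distributor can get 32.784704 next round, worth 0.74 × 32.784704 = 24.26068096 now. The studio offers 24.26068096 and keeps 60 − 24.26068096 = 35.73931904.

24.26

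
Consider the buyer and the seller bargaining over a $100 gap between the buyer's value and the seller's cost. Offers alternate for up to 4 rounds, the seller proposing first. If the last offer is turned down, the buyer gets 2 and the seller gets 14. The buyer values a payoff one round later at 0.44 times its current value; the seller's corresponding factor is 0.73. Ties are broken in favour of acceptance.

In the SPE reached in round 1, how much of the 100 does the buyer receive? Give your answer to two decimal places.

24.03

Round 4 (the buyer proposes): the seller gets 14 if talks fail, so the buyer offers 14 and keeps 86.
Round 3 (the seller proposes): the buyer can get 86 next round, worth 0.44 × 86 = 37.84 now. The seller offers 37.84 and keeps 100 − 37.84 = 62.16.
Round 2 (the buyer proposes): the seller can get 62.16 next round, worth 0.73 × 62.16 = 45.3768 now. The buyer offers 45.3768 and keeps 100 − 45.3768 = 54.6232.
Round 1 (the seller proposes): the buyer can get 54.6232 next round, worth 0.44 × 54.6232 = 24.034208 now. The seller offers 24.034208 and keeps 100 − 24.034208 = 75.965792.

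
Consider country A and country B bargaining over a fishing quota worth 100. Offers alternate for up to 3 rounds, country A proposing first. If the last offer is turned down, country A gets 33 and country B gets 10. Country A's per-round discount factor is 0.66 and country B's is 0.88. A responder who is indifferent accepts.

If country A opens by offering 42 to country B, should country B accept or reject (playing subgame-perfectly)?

Accept

Round 3 (country A proposes): country B gets 10 if talks fail, so country A offers 10 and keeps 90.
Round 2 (country B proposes): country A can get 90 next round, worth 0.66 × 90 = 59.4 now, so country B offers 59.4, keeping 40.6.
So by rejecting in round 1, country B gets 40.6 next round, worth 0.88 × 40.6 = 35.728 now.
Offer 42 ≥ 35.728, so country B accepts.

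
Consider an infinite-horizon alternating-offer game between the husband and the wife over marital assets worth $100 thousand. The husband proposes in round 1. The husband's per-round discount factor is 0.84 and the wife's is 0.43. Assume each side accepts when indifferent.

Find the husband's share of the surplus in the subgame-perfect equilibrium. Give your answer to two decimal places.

89.23

When the husband proposes, the wife accepts any offer worth at least 0.43 times what the wife would get by proposing next round; and vice versa.
This gives x = 100 − 0.43y and y = 100 − 0.84x, where x and y are each side's share when it proposes.
Hence (1 − 0.43·0.84)x = 100(1 − 0.43), i.e. 0.6388·x = 57.
x ≈ 89.2298; the wife's share is 100 − x ≈ 10.7702.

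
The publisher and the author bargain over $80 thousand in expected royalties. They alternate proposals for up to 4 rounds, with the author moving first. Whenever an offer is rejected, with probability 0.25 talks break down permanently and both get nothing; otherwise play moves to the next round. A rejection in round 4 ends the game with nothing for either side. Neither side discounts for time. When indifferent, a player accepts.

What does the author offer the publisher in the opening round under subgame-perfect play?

48.75

By backward induction:
Round 4 (the publisher proposes): the author will accept anything ≥ 0, so the publisher offers 0 and keeps 80.
Round 3 (the author proposes): rejecting gives the publisher an expected 0.75 × 80 = 60; the author offers that and keeps 20.
Round 2 (the publisher proposes): rejecting gives the author an expected 0.75 × 20 = 15. The publisher offers 15 and keeps 80 − 15 = 65.
Round 1 (the author proposes): rejecting gives the publisher an expected 0.75 × 65 = 48.75; the author offers that and keeps 31.25.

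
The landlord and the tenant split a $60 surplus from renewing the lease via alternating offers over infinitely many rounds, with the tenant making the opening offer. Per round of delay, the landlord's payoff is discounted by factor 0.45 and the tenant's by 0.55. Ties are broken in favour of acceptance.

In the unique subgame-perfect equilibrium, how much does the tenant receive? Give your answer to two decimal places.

43.85

Let x be the tenant's share when the tenant proposes and y be the landlord's share when the landlord proposes.
The landlord accepts iff offered ≥ 0.45·y, so x = 60 − 0.45y. Symmetrically y = 60 − 0.55x.
Substituting: x = 60 − 0.45(60 − 0.55x), giving x(1 − 0.55·0.45) = 60(1 − 0.45).
So x = 60 × 0.55 / 0.7525 ≈ 43.8538, and the landlord receives 60 − x ≈ 16.1462.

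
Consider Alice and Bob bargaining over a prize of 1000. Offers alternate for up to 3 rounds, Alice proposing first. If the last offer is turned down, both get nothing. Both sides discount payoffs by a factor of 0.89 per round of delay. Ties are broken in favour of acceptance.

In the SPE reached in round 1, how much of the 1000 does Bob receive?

97.9

By backward induction:
Round 3 (Alice proposes): rejection yields 0 for Bob; Alice offers 0 and keeps 1000.
Round 2 (Bob proposes): Alice can get 1000 next round, worth 0.89 × 1000 = 890 now; Bob offers that and keeps 110.
Round 1 (Alice proposes): Bob can get 110 next round, worth 0.89 × 110 = 97.9 now; Alice offers that and keeps 902.1.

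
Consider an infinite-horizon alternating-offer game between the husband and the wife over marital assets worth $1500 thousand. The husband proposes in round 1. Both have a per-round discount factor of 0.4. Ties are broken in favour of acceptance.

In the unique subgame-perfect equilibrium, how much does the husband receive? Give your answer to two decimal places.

1071.43

When the husband proposes, the wife accepts any offer worth at least 0.4 times what the wife would get by proposing next round; and vice versa.
This gives x = 1500 − 0.4y and y = 1500 − 0.4x, where x and y are each side's share when it proposes.
Hence (1 − 0.4·0.4)x = 1500(1 − 0.4), i.e. 0.84·x = 900.
x ≈ 1071.4286; the wife's share is 1500 − x ≈ 428.5714.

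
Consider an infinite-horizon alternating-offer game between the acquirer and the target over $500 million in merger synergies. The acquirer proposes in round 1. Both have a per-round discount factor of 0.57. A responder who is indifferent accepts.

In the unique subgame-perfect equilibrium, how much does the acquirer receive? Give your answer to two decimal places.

318.47

Let x be the acquirer's share when the acquirer proposes and y be the target's share when the target proposes.
The target accepts iff offered ≥ 0.57·y, so x = 500 − 0.57y. Symmetrically y = 500 − 0.57x.
Substituting: x = 500 − 0.57(500 − 0.57x), giving x(1 − 0.57·0.57) = 500(1 − 0.57).
So x = 500 × 0.43 / 0.6751 ≈ 318.4713, and the target receives 500 − x ≈ 181.5287.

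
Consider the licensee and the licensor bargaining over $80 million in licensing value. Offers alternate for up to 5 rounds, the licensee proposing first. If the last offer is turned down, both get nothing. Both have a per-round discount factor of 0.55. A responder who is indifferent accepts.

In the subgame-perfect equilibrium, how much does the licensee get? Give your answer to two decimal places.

Work backward from the last round.
Round 5 (the licensee proposes): rejection yields 0 for the licensor; the licensee offers 0 and keeps 80.
Round 4 (the licensor proposes): the licensee can get 80 next round, worth 0.55 × 80 = 44 now. The licensor offers 44 and keeps 80 − 44 = 36.
Round 3 (the licensee proposes): the licensor can get 36 next round, worth 0.55 × 36 = 19.8 now; the licensee offers that and keeps 60.2.
Round 2 (the licensor proposes): the licensee can get 60.2 next round, worth 0.55 × 60.2 = 33.11 now; the licensor offers that and keeps 46.89.
Round 1 (the licensee proposes): the licensor can get 46.89 next round, worth 0.55 × 46.89 = 25.7895 now; the licensee offers that and keeps 54.2105.

54.21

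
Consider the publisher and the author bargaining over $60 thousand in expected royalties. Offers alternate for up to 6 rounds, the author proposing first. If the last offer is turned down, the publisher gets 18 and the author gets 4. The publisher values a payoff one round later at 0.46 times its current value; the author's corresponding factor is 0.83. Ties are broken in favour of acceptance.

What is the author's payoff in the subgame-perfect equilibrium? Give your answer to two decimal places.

49.76

Round 6 (the publisher proposes): the author gets 4 if talks fail, so the publisher offers 4 and keeps 56.
Round 5 (the author proposes): the publisher can get 56 next round, worth 0.46 × 56 = 25.76 now. The author offers 25.76 and keeps 60 − 25.76 = 34.24.
Round 4 (the publisher proposes): the author can get 34.24 next round, worth 0.83 × 34.24 = 28.4192 now. The publisher offers 28.4192 and keeps 60 − 28.4192 = 31.5808.
Round 3 (the author proposes): the publisher can get 31.5808 next round, worth 0.46 × 31.5808 = 14.527168 now, so the author offers 14.527168, keeping 45.472832.
Round 2 (the publisher proposes): the author can get 45.472832 next round, worth 0.83 × 45.472832 = 37.74245056 now, so the publisher offers 37.74245056, keeping 22.25754944.
Round 1 (the author proposes): the publisher can get 22.25754944 next round, worth 0.46 × 22.25754944 = 10.2384727424 now, so the author offers 10.2384727424, keeping 49.7615272576.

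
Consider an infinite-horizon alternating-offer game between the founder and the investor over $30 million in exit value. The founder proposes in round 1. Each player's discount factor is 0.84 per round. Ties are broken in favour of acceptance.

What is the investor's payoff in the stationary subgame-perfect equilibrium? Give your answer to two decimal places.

13.70

When the founder proposes, the investor accepts any offer worth at least 0.84 times what the investor would get by proposing next round; and vice versa.
This gives x = 30 − 0.84y and y = 30 − 0.84x, where x and y are each side's share when it proposes.
Hence (1 − 0.84·0.84)x = 30(1 − 0.84), i.e. 0.2944·x = 4.8.
x ≈ 16.3043; the investor's share is 30 − x ≈ 13.6957.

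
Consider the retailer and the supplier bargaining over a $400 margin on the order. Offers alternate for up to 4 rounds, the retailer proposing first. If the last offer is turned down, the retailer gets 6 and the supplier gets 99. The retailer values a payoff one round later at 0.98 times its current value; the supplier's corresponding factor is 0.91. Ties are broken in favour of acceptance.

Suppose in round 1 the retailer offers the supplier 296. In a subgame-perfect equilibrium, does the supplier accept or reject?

Reject

Round 4 (the supplier proposes): the retailer gets 6 if talks fail, so the supplier offers 6 and keeps 394.
Round 3 (the retailer proposes): the supplier can get 394 next round, worth 0.91 × 394 = 358.54 now; the retailer offers that and keeps 41.46.
Round 2 (the supplier proposes): the retailer can get 41.46 next round, worth 0.98 × 41.46 = 40.6308 now, so the supplier offers 40.6308, keeping 359.3692.
So by rejecting in round 1, the supplier gets 359.3692 next round, worth 0.91 × 359.3692 = 327.025972 now.
Offer 296 < 327.025972, so the supplier rejects.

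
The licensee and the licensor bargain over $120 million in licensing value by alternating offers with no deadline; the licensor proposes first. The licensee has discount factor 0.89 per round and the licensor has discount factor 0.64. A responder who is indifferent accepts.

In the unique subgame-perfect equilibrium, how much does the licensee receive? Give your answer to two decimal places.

89.33

Let x be the licensor's share when the licensor proposes and y be the licensee's share when the licensee proposes.
The licensee accepts iff offered ≥ 0.89·y, so x = 120 − 0.89y. Symmetrically y = 120 − 0.64x.
Substituting: x = 120 − 0.89(120 − 0.64x), giving x(1 − 0.64·0.89) = 120(1 − 0.89).
So x = 120 × 0.11 / 0.4304 ≈ 30.6691, and the licensee receives 120 − x ≈ 89.3309.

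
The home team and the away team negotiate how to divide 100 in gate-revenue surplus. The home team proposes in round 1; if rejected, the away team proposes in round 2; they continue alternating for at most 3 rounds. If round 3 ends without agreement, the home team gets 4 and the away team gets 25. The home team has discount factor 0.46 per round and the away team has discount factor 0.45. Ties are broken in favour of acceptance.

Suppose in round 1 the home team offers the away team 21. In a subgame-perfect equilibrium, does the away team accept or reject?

Round 3 (the home team proposes): the away team gets 25 if talks fail, so the home team offers 25 and keeps 75.
Round 2 (the away team proposes): the home team can get 75 next round, worth 0.46 × 75 = 34.5 now, so the away team offers 34.5, keeping 65.5.
So by rejecting in round 1, the away team gets 65.5 next round, worth 0.45 × 65.5 = 29.475 now.
Offer 21 < 29.475, so the away team rejects.

Reject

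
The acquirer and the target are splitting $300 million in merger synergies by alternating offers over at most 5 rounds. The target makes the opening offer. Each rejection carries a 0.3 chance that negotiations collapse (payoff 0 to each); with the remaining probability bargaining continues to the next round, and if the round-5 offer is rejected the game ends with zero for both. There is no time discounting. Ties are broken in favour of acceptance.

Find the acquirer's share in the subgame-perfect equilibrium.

93.87

By backward induction:
Round 5 (the target proposes): rejection yields 0 for the acquirer; the target offers 0 and keeps 300.
Round 4 (the acquirer proposes): rejecting gives the target an expected 0.7 × 300 = 210. The acquirer offers 210 and keeps 300 − 210 = 90.
Round 3 (the target proposes): rejecting gives the acquirer an expected 0.7 × 90 = 63, so the target offers 63, keeping 237.
Round 2 (the acquirer proposes): rejecting gives the target an expected 0.7 × 237 = 165.9; the acquirer offers that and keeps 134.1.
Round 1 (the target proposes): rejecting gives the acquirer an expected 0.7 × 134.1 = 93.87, so the target offers 93.87, keeping 206.13.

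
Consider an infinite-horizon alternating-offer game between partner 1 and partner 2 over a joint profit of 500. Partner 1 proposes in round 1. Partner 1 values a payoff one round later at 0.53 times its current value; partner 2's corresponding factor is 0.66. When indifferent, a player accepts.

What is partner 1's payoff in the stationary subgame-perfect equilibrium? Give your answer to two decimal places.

261.46

Let x be partner 1's share when partner 1 proposes and y be partner 2's share when partner 2 proposes.
Partner 2 accepts iff offered ≥ 0.66·y, so x = 500 − 0.66y. Symmetrically y = 500 − 0.53x.
Substituting: x = 500 − 0.66(500 − 0.53x), giving x(1 − 0.53·0.66) = 500(1 − 0.66).
So x = 500 × 0.34 / 0.6502 ≈ 261.4580, and partner 2 receives 500 − x ≈ 238.5420.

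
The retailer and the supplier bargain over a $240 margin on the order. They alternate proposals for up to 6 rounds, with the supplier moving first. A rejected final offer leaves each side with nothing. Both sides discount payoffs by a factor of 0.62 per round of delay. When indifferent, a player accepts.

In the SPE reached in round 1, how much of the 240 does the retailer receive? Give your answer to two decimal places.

100.27

Round 6 (the retailer proposes): the supplier will accept anything ≥ 0, so the retailer offers 0 and keeps 240.
Round 5 (the supplier proposes): the retailer can get 240 next round, worth 0.62 × 240 = 148.8 now; the supplier offers that and keeps 91.2.
Round 4 (the retailer proposes): the supplier can get 91.2 next round, worth 0.62 × 91.2 = 56.544 now. The retailer offers 56.544 and keeps 240 − 56.544 = 183.456.
Round 3 (the supplier proposes): the retailer can get 183.456 next round, worth 0.62 × 183.456 = 113.74272 now, so the supplier offers 113.74272, keeping 126.25728.
Round 2 (the retailer proposes): the supplier can get 126.25728 next round, worth 0.62 × 126.25728 = 78.2795136 now, so the retailer offers 78.2795136, keeping 161.7204864.
Round 1 (the supplier proposes): the retailer can get 161.7204864 next round, worth 0.62 × 161.7204864 = 100.266701568 now; the supplier offers that and keeps 139.733298432.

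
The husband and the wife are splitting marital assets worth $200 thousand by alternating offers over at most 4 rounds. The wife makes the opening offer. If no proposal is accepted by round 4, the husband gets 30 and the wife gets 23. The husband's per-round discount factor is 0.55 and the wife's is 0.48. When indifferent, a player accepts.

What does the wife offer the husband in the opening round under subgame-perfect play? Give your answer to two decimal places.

Round 4 (the husband proposes): the wife gets 23 if talks fail, so the husband offers 23 and keeps 177.
Round 3 (the wife proposes): the husband can get 177 next round, worth 0.55 × 177 = 97.35 now; the wife offers that and keeps 102.65.
Round 2 (the husband proposes): the wife can get 102.65 next round, worth 0.48 × 102.65 = 49.272 now, so the husband offers 49.272, keeping 150.728.
Round 1 (the wife proposes): the husband can get 150.728 next round, worth 0.55 × 150.728 = 82.9004 now; the wife offers that and keeps 117.0996.

82.90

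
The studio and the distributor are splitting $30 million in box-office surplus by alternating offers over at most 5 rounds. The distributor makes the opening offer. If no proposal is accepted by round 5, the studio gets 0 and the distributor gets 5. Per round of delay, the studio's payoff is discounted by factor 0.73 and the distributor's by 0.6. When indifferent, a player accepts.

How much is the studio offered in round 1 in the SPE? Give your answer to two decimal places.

12.60

Round 5 (the distributor proposes): the studio will accept anything ≥ 0, so the distributor offers 0 and keeps 30.
Round 4 (the studio proposes): the distributor can get 30 next round, worth 0.6 × 30 = 18 now, so the studio offers 18, keeping 12.
Round 3 (the distributor proposes): the studio can get 12 next round, worth 0.73 × 12 = 8.76 now; the distributor offers that and keeps 21.24.
Round 2 (the studio proposes): the distributor can get 21.24 next round, worth 0.6 × 21.24 = 12.744 now. The studio offers 12.744 and keeps 30 − 12.744 = 17.256.
Round 1 (the distributor proposes): the studio can get 17.256 next round, worth 0.73 × 17.256 = 12.59688 now; the distributor offers that and keeps 17.40312.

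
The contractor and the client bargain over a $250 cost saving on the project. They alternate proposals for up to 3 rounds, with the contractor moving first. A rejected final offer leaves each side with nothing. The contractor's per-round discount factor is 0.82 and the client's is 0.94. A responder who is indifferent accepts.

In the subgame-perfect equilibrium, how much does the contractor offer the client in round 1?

42.3

Round 3 (the contractor proposes): the client will accept anything ≥ 0, so the contractor offers 0 and keeps 250.
Round 2 (the client proposes): the contractor can get 250 next round, worth 0.82 × 250 = 205 now, so the client offers 205, keeping 45.
Round 1 (the contractor proposes): the client can get 45 next round, worth 0.94 × 45 = 42.3 now; the contractor offers that and keeps 207.7.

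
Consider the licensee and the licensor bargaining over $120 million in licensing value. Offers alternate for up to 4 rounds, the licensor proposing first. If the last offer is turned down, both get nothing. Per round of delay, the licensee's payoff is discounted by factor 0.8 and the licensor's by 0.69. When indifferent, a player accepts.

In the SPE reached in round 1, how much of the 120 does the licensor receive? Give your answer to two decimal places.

37.25

Round 4 (the licensee proposes): rejection yields 0 for the licensor; the licensee offers 0 and keeps 120.
Round 3 (the licensor proposes): the licensee can get 120 next round, worth 0.8 × 120 = 96 now; the licensor offers that and keeps 24.
Round 2 (the licensee proposes): the licensor can get 24 next round, worth 0.69 × 24 = 16.56 now; the licensee offers that and keeps 103.44.
Round 1 (the licensor proposes): the licensee can get 103.44 next round, worth 0.8 × 103.44 = 82.752 now, so the licensor offers 82.752, keeping 37.248.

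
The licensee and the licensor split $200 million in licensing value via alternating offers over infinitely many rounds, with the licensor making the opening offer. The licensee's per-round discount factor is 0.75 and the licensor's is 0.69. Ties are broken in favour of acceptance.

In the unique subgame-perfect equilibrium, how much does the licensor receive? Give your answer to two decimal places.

103.63

Let x be the licensor's share when the licensor proposes and y be the licensee's share when the licensee proposes.
The licensee accepts iff offered ≥ 0.75·y, so x = 200 − 0.75y. Symmetrically y = 200 − 0.69x.
Substituting: x = 200 − 0.75(200 − 0.69x), giving x(1 − 0.69·0.75) = 200(1 − 0.75).
So x = 200 × 0.25 / 0.4825 ≈ 103.6269, and the licensee receives 200 − x ≈ 96.3731.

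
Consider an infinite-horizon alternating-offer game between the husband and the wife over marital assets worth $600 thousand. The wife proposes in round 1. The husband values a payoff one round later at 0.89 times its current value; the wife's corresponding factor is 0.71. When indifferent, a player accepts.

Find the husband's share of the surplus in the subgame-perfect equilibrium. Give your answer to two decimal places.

Let x be the wife's share when the wife proposes and y be the husband's share when the husband proposes.
The husband accepts iff offered ≥ 0.89·y, so x = 600 − 0.89y. Symmetrically y = 600 − 0.71x.
Substituting: x = 600 − 0.89(600 − 0.71x), giving x(1 − 0.71·0.89) = 600(1 − 0.89).
So x = 600 × 0.11 / 0.3681 ≈ 179.2991, and the husband receives 600 − x ≈ 420.7009.

420.70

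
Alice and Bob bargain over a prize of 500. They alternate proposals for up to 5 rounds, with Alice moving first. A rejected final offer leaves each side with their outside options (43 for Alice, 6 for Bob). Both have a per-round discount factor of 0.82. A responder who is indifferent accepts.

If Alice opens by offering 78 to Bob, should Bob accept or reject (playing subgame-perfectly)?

Work out Bob's continuation value if the offer is rejected.
Round 5 (Alice proposes): Bob gets 6 if talks fail, so Alice offers 6 and keeps 494.
Round 4 (Bob proposes): Alice can get 494 next round, worth 0.82 × 494 = 405.08 now; Bob offers that and keeps 94.92.
Round 3 (Alice proposes): Bob can get 94.92 next round, worth 0.82 × 94.92 = 77.8344 now. Alice offers 77.8344 and keeps 500 − 77.8344 = 422.1656.
Round 2 (Bob proposes): Alice can get 422.1656 next round, worth 0.82 × 422.1656 = 346.175792 now; Bob offers that and keeps 153.824208.
So by rejecting in round 1, Bob gets 153.824208 next round, worth 0.82 × 153.824208 = 126.13585056 now.
Offer 78 < 126.13585056, so Bob rejects.

Reject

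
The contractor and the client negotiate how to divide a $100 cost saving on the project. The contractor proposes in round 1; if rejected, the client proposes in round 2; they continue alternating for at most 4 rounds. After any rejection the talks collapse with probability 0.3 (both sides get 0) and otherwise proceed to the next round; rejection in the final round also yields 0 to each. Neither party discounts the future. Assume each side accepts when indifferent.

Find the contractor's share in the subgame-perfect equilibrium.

Round 4 (the client proposes): rejection yields 0 for the contractor; the client offers 0 and keeps 100.
Round 3 (the contractor proposes): rejecting gives the client an expected 0.7 × 100 = 70; the contractor offers that and keeps 30.
Round 2 (the client proposes): rejecting gives the contractor an expected 0.7 × 30 = 21, so the client offers 21, keeping 79.
Round 1 (the contractor proposes): rejecting gives the client an expected 0.7 × 79 = 55.3. The contractor offers 55.3 and keeps 100 − 55.3 = 44.7.

44.7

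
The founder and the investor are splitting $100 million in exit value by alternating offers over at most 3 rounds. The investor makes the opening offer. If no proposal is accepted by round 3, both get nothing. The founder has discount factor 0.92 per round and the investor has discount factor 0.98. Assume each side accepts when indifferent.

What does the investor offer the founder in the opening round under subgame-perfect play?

1.84

Solve by backward induction from round 3.
Round 3 (the investor proposes): rejection yields 0 for the founder; the investor offers 0 and keeps 100.
Round 2 (the founder proposes): the investor can get 100 next round, worth 0.98 × 100 = 98 now, so the founder offers 98, keeping 2.
Round 1 (the investor proposes): the founder can get 2 next round, worth 0.92 × 2 = 1.84 now, so the investor offers 1.84, keeping 98.16.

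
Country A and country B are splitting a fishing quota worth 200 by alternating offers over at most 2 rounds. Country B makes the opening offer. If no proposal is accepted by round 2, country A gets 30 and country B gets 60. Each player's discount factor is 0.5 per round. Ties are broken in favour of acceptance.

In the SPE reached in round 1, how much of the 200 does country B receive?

130

Round 2 (country A proposes): country B gets 60 if talks fail, so country A offers 60 and keeps 140.
Round 1 (country B proposes): country A can get 140 next round, worth 0.5 × 140 = 70 now. Country B offers 70 and keeps 200 − 70 = 130.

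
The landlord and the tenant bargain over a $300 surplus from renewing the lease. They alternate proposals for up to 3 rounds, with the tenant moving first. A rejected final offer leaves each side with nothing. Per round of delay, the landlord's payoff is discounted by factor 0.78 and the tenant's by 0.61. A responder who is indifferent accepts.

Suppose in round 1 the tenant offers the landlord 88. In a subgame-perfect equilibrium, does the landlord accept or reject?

Reject

Work out the landlord's continuation value if the offer is rejected.
Round 3 (the tenant proposes): the landlord will accept anything ≥ 0, so the tenant offers 0 and keeps 300.
Round 2 (the landlord proposes): the tenant can get 300 next round, worth 0.61 × 300 = 183 now. The landlord offers 183 and keeps 300 − 183 = 117.
So by rejecting in round 1, the landlord gets 117 next round, worth 0.78 × 117 = 91.26 now.
Offer 88 < 91.26, so the landlord rejects.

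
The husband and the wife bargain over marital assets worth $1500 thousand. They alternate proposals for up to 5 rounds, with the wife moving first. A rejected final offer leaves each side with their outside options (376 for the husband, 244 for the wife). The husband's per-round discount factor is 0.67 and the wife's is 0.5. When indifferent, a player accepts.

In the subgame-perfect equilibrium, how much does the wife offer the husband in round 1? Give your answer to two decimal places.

713.03

Round 5 (the wife proposes): the husband gets 376 if talks fail, so the wife offers 376 and keeps 1124.
Round 4 (the husband proposes): the wife can get 1124 next round, worth 0.5 × 1124 = 562 now, so the husband offers 562, keeping 938.
Round 3 (the wife proposes): the husband can get 938 next round, worth 0.67 × 938 = 628.46 now, so the wife offers 628.46, keeping 871.54.
Round 2 (the husband proposes): the wife can get 871.54 next round, worth 0.5 × 871.54 = 435.77 now. The husband offers 435.77 and keeps 1500 − 435.77 = 1064.23.
Round 1 (the wife proposes): the husband can get 1064.23 next round, worth 0.67 × 1064.23 = 713.0341 now; the wife offers that and keeps 786.9659.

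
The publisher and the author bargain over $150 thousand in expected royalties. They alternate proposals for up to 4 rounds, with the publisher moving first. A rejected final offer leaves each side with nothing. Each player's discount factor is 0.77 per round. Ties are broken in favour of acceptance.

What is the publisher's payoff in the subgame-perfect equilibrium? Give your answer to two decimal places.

Round 4 (the author proposes): rejection yields 0 for the publisher; the author offers 0 and keeps 150.
Round 3 (the publisher proposes): the author can get 150 next round, worth 0.77 × 150 = 115.5 now; the publisher offers that and keeps 34.5.
Round 2 (the author proposes): the publisher can get 34.5 next round, worth 0.77 × 34.5 = 26.565 now; the author offers that and keeps 123.435.
Round 1 (the publisher proposes): the author can get 123.435 next round, worth 0.77 × 123.435 = 95.04495 now. The publisher offers 95.04495 and keeps 150 − 95.04495 = 54.95505.

54.96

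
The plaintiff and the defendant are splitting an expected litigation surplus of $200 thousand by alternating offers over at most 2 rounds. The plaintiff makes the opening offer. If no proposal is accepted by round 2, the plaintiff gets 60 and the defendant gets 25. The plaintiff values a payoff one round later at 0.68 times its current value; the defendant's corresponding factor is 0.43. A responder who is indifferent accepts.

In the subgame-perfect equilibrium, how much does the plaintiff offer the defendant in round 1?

Work backward from the last round.
Round 2 (the defendant proposes): the plaintiff gets 60 if talks fail, so the defendant offers 60 and keeps 140.
Round 1 (the plaintiff proposes): the defendant can get 140 next round, worth 0.43 × 140 = 60.2 now; the plaintiff offers that and keeps 139.8.

60.2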